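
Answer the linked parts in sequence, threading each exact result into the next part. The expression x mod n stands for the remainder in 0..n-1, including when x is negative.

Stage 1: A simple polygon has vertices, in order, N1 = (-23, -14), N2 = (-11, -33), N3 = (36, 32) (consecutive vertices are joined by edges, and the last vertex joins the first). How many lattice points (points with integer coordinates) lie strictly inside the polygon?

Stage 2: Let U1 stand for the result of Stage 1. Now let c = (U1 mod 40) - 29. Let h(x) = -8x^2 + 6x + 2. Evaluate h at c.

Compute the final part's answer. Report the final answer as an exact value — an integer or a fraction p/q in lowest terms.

-348

Stage 1: cross terms: (-23*-33 - -11*-14)=605, (-11*32 - 36*-33)=836, (36*-14 - -23*32)=232; twice the area = |1673| = 1673; area = 1673/2; boundary points = 1 + 1 + 1 = 3; strictly interior points = area - boundary/2 + 1 = 836; answer 836
Stage 2: U1 = 836; c = 7; -8*(7)^2 + 6*(7)^1 + 2 = (-392) + (42) + (2) = -348; answer -348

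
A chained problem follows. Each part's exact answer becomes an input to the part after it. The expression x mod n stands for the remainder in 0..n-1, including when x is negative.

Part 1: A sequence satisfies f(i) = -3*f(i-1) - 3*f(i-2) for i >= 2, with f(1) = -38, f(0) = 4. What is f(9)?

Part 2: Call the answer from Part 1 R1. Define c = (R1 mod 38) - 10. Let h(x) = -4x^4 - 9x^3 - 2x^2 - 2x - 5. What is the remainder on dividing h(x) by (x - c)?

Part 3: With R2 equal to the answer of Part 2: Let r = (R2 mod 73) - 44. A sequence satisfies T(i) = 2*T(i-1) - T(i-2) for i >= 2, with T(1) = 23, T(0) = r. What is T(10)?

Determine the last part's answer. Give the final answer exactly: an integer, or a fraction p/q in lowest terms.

Part 1: f(2) = -3*(-38) - 3*(4) = 102; iterating: f(2)=102, f(3)=-192, f(4)=270, f(5)=-234, f(6)=-108, f(7)=1026, f(8)=-2754, f(9)=5184; answer 5184
Part 2: R1 = 5184; c = 6; remainder = value at the root: -4*(6)^4 - 9*(6)^3 - 2*(6)^2 - 2*(6)^1 - 5 = (-5184) + (-1944) + (-72) + (-12) + (-5) = -7217; answer -7217
Part 3: R2 = -7217; r = -34; T(2) = 2*(23) - 1*(-34) = 80; iterating: T(2)=80, T(3)=137, T(4)=194, T(5)=251, T(6)=308, T(7)=365, T(8)=422, T(9)=479, T(10)=536; answer 536

536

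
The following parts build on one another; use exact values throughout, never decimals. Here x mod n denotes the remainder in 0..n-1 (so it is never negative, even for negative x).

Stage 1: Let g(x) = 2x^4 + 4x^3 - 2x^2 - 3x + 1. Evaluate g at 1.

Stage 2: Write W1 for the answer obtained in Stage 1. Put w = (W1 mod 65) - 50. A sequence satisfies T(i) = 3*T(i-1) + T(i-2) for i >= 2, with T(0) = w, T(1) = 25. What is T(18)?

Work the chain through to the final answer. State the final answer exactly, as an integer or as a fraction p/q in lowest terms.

Stage 1: 2*(1)^4 + 4*(1)^3 - 2*(1)^2 - 3*(1)^1 + 1 = (2) + (4) + (-2) + (-3) + (1) = 2; answer 2
Stage 2: W1 = 2; w = -48; T(2) = 3*(25) + 1*(-48) = 27; iterating: T(2)=27, T(3)=106, T(4)=345, T(5)=1141, T(6)=3768, T(7)=12445, T(8)=41103, T(9)=135754, T(10)=448365, T(11)=1480849, T(12)=4890912, T(13)=16153585, T(14)=53351667, T(15)=176208586, T(16)=581977425, T(17)=1922140861, T(18)=6348400008; answer 6348400008

6348400008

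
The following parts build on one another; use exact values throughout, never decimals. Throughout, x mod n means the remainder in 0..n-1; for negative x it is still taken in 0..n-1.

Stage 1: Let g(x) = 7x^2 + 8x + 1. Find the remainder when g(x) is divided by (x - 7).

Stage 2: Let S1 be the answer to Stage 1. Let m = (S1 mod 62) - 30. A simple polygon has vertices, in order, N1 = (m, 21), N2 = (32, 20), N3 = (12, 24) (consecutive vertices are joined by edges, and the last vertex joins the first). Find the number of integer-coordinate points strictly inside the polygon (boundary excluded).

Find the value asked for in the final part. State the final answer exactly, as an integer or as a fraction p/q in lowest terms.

56

Stage 1: remainder = value at the root: 7*(7)^2 + 8*(7)^1 + 1 = (343) + (56) + (1) = 400; answer 400
Stage 2: S1 = 400; m = -2; cross terms: (-2*20 - 32*21)=-712, (32*24 - 12*20)=528, (12*21 - -2*24)=300; twice the area = |116| = 116; area = 58; boundary points = 1 + 4 + 1 = 6; strictly interior points = area - boundary/2 + 1 = 56; answer 56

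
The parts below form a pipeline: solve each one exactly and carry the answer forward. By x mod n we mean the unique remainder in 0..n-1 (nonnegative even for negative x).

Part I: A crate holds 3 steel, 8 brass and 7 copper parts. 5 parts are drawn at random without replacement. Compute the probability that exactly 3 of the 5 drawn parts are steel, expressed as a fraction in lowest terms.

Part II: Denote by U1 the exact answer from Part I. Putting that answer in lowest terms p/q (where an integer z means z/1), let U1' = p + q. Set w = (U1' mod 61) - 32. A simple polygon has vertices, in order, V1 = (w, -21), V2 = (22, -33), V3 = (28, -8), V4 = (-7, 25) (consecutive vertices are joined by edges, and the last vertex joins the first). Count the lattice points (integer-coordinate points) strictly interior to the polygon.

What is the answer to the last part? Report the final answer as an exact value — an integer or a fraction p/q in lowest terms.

564

Part I: total draws C(18,5) = 8568; favorable C(3,3)*C(15,2) = 105; P = 5/408; answer 5/408
Part II: U1 = 5/408; threaded value p + q = 413; w = 15; cross terms: (15*-33 - 22*-21)=-33, (22*-8 - 28*-33)=748, (28*25 - -7*-8)=644, (-7*-21 - 15*25)=-228; twice the area = |1131| = 1131; area = 1131/2; boundary points = 1 + 1 + 1 + 2 = 5; strictly interior points = area - boundary/2 + 1 = 564; answer 564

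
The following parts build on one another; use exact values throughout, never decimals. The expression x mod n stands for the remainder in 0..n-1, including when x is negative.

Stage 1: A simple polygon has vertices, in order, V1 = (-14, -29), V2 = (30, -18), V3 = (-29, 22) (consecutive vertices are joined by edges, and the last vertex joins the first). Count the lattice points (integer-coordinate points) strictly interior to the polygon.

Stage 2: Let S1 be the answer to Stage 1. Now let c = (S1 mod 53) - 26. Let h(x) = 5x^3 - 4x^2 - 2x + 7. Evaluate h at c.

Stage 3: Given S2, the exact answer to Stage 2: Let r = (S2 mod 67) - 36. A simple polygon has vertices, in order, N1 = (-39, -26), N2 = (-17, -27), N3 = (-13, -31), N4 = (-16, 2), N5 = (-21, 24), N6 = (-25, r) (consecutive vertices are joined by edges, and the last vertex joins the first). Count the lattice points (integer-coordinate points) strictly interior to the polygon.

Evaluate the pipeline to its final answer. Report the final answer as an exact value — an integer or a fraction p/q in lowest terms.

Stage 1: cross terms: (-14*-18 - 30*-29)=1122, (30*22 - -29*-18)=138, (-29*-29 - -14*22)=1149; twice the area = |2409| = 2409; area = 2409/2; boundary points = 11 + 1 + 3 = 15; strictly interior points = area - boundary/2 + 1 = 1198; answer 1198
Stage 2: S1 = 1198; c = 6; 5*(6)^3 - 4*(6)^2 - 2*(6)^1 + 7 = (1080) + (-144) + (-12) + (7) = 931; answer 931
Stage 3: S2 = 931; r = 24; cross terms: (-39*-27 - -17*-26)=611, (-17*-31 - -13*-27)=176, (-13*2 - -16*-31)=-522, (-16*24 - -21*2)=-342, (-21*24 - -25*24)=96, (-25*-26 - -39*24)=1586; twice the area = |1605| = 1605; area = 1605/2; boundary points = 1 + 4 + 3 + 1 + 4 + 2 = 15; strictly interior points = area - boundary/2 + 1 = 796; answer 796

796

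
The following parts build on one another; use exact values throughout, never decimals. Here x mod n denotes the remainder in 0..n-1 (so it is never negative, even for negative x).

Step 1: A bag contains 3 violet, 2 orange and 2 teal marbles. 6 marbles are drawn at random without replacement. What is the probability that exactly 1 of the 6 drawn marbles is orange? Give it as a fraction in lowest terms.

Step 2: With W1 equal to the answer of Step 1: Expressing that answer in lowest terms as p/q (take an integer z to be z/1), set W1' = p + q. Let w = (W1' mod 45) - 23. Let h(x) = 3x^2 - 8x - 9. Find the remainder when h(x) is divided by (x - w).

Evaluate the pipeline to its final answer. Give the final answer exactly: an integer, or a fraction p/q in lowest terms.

Step 1: total draws C(7,6) = 7; favorable C(2,1)*C(5,5) = 2; P = 2/7; answer 2/7
Step 2: W1 = 2/7; threaded value p + q = 9; w = -14; remainder = value at the root: 3*(-14)^2 - 8*(-14)^1 - 9 = (588) + (112) + (-9) = 691; answer 691

691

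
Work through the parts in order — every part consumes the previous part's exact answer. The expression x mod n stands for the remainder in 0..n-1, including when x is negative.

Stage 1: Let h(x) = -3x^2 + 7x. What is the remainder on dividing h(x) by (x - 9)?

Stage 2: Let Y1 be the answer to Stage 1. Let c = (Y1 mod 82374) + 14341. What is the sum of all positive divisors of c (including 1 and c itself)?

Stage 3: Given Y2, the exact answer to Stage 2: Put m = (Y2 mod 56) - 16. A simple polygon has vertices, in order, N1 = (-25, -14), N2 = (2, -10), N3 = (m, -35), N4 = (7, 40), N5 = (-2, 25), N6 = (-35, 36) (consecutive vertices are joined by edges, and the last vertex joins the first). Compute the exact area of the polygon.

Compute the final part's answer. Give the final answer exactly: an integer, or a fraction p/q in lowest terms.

Stage 1: remainder = value at the root: -3*(9)^2 + 7*(9)^1 = (-243) + (63) = -180; answer -180
Stage 2: Y1 = -180; c = 96535; 96535 = 5 * 43 * 449; sigma = (1 + 5) * (1 + 43) * (1 + 449) = 6 * 44 * 450 = 118800; answer 118800
Stage 3: Y2 = 118800; m = 8; cross terms: (-25*-10 - 2*-14)=278, (2*-35 - 8*-10)=10, (8*40 - 7*-35)=565, (7*25 - -2*40)=255, (-2*36 - -35*25)=803, (-35*-14 - -25*36)=1390; twice the area = |3301| = 3301; area = 3301/2; answer 3301/2

3301/2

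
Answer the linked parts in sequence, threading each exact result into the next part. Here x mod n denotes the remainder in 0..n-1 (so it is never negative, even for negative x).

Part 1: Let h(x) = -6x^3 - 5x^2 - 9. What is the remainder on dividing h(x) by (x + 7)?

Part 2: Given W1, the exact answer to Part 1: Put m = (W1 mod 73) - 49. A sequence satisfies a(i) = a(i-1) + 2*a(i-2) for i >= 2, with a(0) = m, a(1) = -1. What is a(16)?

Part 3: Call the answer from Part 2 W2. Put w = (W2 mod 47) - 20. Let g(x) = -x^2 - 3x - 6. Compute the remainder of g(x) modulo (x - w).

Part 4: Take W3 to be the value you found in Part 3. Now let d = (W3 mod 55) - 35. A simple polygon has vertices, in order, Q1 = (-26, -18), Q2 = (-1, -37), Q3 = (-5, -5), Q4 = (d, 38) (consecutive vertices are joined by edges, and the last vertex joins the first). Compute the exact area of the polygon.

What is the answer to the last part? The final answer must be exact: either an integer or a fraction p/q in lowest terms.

820

Part 1: remainder = value at the root: -6*(-7)^3 - 5*(-7)^2 - 9 = (2058) + (-245) + (-9) = 1804; answer 1804
Part 2: W1 = 1804; m = 3; a(2) = 1*(-1) + 2*(3) = 5; iterating: a(2)=5, a(3)=3, a(4)=13, a(5)=19, a(6)=45, a(7)=83, a(8)=173, a(9)=339, a(10)=685, a(11)=1363, a(12)=2733, a(13)=5459, a(14)=10925, a(15)=21843, a(16)=43693; answer 43693
Part 3: W2 = 43693; w = 10; remainder = value at the root: -1*(10)^2 - 3*(10)^1 - 6 = (-100) + (-30) + (-6) = -136; answer -136
Part 4: W3 = -136; d = -6; cross terms: (-26*-37 - -1*-18)=944, (-1*-5 - -5*-37)=-180, (-5*38 - -6*-5)=-220, (-6*-18 - -26*38)=1096; twice the area = |1640| = 1640; area = 820; answer 820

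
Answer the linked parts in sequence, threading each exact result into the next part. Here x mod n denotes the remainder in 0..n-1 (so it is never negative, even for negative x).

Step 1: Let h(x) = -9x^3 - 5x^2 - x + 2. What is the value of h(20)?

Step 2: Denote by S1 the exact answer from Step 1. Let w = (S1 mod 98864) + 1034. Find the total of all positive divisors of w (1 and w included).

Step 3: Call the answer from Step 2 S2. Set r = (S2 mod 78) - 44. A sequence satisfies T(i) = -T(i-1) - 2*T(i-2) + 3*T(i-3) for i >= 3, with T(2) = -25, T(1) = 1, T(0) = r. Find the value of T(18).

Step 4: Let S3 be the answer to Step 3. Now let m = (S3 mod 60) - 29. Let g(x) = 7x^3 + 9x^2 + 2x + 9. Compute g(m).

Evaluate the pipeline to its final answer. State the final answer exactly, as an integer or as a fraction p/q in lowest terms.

-4383

Step 1: -9*(20)^3 - 5*(20)^2 - 1*(20)^1 + 2 = (-72000) + (-2000) + (-20) + (2) = -74018; answer -74018
Step 2: S1 = -74018; w = 25880; 25880 = 2^3 * 5 * 647; sigma = (1 + 2 + 4 + 8) * (1 + 5) * (1 + 647) = 15 * 6 * 648 = 58320; answer 58320
Step 3: S2 = 58320; r = 10; T(3) = -1*(-25) - 2*(1) + 3*(10) = 53; iterating: T(3)=53, T(4)=0, T(5)=-181, T(6)=340, T(7)=22, T(8)=-1245, T(9)=2221, T(10)=335, T(11)=-8512, T(12)=14505, T(13)=3524, T(14)=-58070, T(15)=94537, T(16)=32175, T(17)=-395459, T(18)=614720; answer 614720
Step 4: S3 = 614720; m = -9; 7*(-9)^3 + 9*(-9)^2 + 2*(-9)^1 + 9 = (-5103) + (729) + (-18) + (9) = -4383; answer -4383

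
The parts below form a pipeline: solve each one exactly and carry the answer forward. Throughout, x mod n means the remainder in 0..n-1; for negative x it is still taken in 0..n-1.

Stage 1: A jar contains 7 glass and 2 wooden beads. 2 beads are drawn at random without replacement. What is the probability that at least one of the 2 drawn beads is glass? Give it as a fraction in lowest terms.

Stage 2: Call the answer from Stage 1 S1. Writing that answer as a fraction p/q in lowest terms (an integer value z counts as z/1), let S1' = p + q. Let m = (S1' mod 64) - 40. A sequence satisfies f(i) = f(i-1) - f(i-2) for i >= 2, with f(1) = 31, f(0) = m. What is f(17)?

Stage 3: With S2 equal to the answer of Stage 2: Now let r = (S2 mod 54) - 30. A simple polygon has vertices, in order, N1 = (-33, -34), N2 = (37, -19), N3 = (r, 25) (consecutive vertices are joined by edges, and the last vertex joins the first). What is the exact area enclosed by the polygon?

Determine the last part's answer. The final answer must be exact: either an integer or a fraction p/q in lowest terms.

Stage 1: total draws C(9,2) = 36; complement C(2,2) = 1; favorable 36 - 1 = 35; P = 35/36; answer 35/36
Stage 2: S1 = 35/36; threaded value p + q = 71; m = -33; f(2) = 1*(31) - 1*(-33) = 64; iterating: f(2)=64, f(3)=33, f(4)=-31, f(5)=-64, f(6)=-33, f(7)=31, f(8)=64, f(9)=33, f(10)=-31, f(11)=-64, f(12)=-33, f(13)=31, f(14)=64, f(15)=33, f(16)=-31, f(17)=-64; answer -64
Stage 3: S2 = -64; r = 14; cross terms: (-33*-19 - 37*-34)=1885, (37*25 - 14*-19)=1191, (14*-34 - -33*25)=349; twice the area = |3425| = 3425; area = 3425/2; answer 3425/2

3425/2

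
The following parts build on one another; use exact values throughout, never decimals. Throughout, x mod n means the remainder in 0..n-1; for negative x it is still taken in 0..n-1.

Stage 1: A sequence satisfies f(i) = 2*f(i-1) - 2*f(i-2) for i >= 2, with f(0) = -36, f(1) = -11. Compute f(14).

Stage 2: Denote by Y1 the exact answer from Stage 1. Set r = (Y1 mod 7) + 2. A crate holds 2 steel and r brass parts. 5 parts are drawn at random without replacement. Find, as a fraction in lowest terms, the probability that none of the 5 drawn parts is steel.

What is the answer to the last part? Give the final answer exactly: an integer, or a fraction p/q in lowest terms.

2/9

Stage 1: f(2) = 2*(-11) - 2*(-36) = 50; iterating: f(2)=50, f(3)=122, f(4)=144, f(5)=44, f(6)=-200, f(7)=-488, f(8)=-576, f(9)=-176, f(10)=800, f(11)=1952, f(12)=2304, f(13)=704, f(14)=-3200; answer -3200
Stage 2: Y1 = -3200; r = 8; total draws C(10,5) = 252; favorable C(8,5) = 56; P = 2/9; answer 2/9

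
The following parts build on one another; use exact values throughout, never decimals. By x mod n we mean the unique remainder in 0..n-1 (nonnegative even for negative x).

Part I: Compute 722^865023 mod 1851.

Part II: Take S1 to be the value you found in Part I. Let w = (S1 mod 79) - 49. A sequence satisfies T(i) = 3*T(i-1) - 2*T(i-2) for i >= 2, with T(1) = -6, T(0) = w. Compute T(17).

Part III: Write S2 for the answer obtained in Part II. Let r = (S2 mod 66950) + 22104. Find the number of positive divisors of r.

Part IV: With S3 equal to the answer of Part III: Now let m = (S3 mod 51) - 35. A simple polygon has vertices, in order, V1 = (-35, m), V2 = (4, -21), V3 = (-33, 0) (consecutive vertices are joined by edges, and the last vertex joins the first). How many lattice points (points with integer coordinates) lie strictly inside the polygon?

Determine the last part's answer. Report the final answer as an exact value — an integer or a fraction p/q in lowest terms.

Part I: squarings mod 1851: 722^1=722, 722^2=1153, 722^4=391, 722^8=1099, 722^16=949, 722^32=1015, 722^64=1069, 722^128=694, 722^256=376, 722^512=700, 722^1024=1336, 722^2048=532, 722^4096=1672, 722^8192=574, 722^16384=1849, 722^32768=4, 722^65536=16, 722^131072=256, 722^262144=751, 722^524288=1297; 722^865023 = 722^1 * 722^2 * 722^4 * 722^8 * 722^16 * 722^32 * 722^64 * 722^128 * 722^512 * 722^4096 * 722^8192 * 722^65536 * 722^262144 * 722^524288 = 950 (mod 1851); answer 950
Part II: S1 = 950; w = -47; T(2) = 3*(-6) - 2*(-47) = 76; iterating: T(2)=76, T(3)=240, T(4)=568, T(5)=1224, T(6)=2536, T(7)=5160, T(8)=10408, T(9)=20904, T(10)=41896, T(11)=83880, T(12)=167848, T(13)=335784, T(14)=671656, T(15)=1343400, T(16)=2686888, T(17)=5373864; answer 5373864
Part III: S2 = 5373864; r = 39968; 39968 = 2^5 * 1249; number of divisors = (5+1) * (1+1) = 12; answer 12
Part IV: S3 = 12; m = -23; cross terms: (-35*-21 - 4*-23)=827, (4*0 - -33*-21)=-693, (-33*-23 - -35*0)=759; twice the area = |893| = 893; area = 893/2; boundary points = 1 + 1 + 1 = 3; strictly interior points = area - boundary/2 + 1 = 446; answer 446

446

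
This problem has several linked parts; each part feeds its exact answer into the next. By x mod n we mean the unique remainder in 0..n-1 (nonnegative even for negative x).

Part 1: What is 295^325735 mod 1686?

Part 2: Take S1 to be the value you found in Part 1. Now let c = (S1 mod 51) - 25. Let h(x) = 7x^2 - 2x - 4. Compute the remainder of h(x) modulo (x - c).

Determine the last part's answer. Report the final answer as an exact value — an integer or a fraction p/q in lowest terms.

2228

Part 1: squarings mod 1686: 295^1=295, 295^2=1039, 295^4=481, 295^8=379, 295^16=331, 295^32=1657, 295^64=841, 295^128=847, 295^256=859, 295^512=1099, 295^1024=625, 295^2048=1159, 295^4096=1225, 295^8192=85, 295^16384=481, 295^32768=379, 295^65536=331, 295^131072=1657, 295^262144=841; 295^325735 = 295^1 * 295^2 * 295^4 * 295^32 * 295^64 * 295^2048 * 295^4096 * 295^8192 * 295^16384 * 295^32768 * 295^262144 = 1369 (mod 1686); answer 1369
Part 2: S1 = 1369; c = 18; remainder = value at the root: 7*(18)^2 - 2*(18)^1 - 4 = (2268) + (-36) + (-4) = 2228; answer 2228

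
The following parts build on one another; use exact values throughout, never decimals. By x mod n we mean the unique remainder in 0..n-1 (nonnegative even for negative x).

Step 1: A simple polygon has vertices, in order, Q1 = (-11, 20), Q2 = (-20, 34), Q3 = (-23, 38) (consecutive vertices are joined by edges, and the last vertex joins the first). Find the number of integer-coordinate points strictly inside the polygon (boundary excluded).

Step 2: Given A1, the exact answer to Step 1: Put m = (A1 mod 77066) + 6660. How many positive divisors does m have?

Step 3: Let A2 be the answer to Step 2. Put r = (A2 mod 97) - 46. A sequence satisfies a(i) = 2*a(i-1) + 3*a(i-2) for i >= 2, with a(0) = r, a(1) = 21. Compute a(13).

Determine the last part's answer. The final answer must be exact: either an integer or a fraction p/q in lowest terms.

Step 1: cross terms: (-11*34 - -20*20)=26, (-20*38 - -23*34)=22, (-23*20 - -11*38)=-42; twice the area = |6| = 6; area = 3; boundary points = 1 + 1 + 6 = 8; strictly interior points = area - boundary/2 + 1 = 0; answer 0
Step 2: A1 = 0; m = 6660; 6660 = 2^2 * 3^2 * 5 * 37; number of divisors = (2+1) * (2+1) * (1+1) * (1+1) = 36; answer 36
Step 3: A2 = 36; r = -10; a(2) = 2*(21) + 3*(-10) = 12; iterating: a(2)=12, a(3)=87, a(4)=210, a(5)=681, a(6)=1992, a(7)=6027, a(8)=18030, a(9)=54141, a(10)=162372, a(11)=487167, a(12)=1461450, a(13)=4384401; answer 4384401

4384401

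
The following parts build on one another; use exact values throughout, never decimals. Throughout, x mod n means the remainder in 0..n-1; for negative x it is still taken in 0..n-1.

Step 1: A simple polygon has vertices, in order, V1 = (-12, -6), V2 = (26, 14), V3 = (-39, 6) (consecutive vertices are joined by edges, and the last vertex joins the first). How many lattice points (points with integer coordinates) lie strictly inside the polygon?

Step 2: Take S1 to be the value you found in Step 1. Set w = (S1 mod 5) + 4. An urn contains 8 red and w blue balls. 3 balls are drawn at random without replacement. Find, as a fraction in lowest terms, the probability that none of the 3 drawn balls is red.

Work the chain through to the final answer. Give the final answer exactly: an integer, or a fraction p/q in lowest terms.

5/143

Step 1: cross terms: (-12*14 - 26*-6)=-12, (26*6 - -39*14)=702, (-39*-6 - -12*6)=306; twice the area = |996| = 996; area = 498; boundary points = 2 + 1 + 3 = 6; strictly interior points = area - boundary/2 + 1 = 496; answer 496
Step 2: S1 = 496; w = 5; total draws C(13,3) = 286; favorable C(5,3) = 10; P = 5/143; answer 5/143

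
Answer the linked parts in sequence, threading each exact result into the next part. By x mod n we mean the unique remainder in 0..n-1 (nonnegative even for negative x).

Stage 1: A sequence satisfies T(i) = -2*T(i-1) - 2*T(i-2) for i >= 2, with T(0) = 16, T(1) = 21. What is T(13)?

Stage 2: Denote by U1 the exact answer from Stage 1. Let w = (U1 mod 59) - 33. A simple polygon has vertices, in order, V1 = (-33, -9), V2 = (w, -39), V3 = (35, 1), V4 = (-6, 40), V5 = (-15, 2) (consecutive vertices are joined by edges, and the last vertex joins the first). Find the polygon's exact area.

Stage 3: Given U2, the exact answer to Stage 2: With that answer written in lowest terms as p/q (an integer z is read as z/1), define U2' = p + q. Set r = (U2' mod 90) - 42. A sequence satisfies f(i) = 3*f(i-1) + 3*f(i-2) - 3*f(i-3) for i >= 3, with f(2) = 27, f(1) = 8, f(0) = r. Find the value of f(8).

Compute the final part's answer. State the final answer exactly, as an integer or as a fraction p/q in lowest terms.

Stage 1: T(2) = -2*(21) - 2*(16) = -74; iterating: T(2)=-74, T(3)=106, T(4)=-64, T(5)=-84, T(6)=296, T(7)=-424, T(8)=256, T(9)=336, T(10)=-1184, T(11)=1696, T(12)=-1024, T(13)=-1344; answer -1344
Stage 2: U1 = -1344; w = -20; cross terms: (-33*-39 - -20*-9)=1107, (-20*1 - 35*-39)=1345, (35*40 - -6*1)=1406, (-6*2 - -15*40)=588, (-15*-9 - -33*2)=201; twice the area = |4647| = 4647; area = 4647/2; answer 4647/2
Stage 3: U2 = 4647/2; threaded value p + q = 4649; r = 17; f(3) = 3*(27) + 3*(8) - 3*(17) = 54; iterating: f(3)=54, f(4)=219, f(5)=738, f(6)=2709, f(7)=9684, f(8)=34965; answer 34965

34965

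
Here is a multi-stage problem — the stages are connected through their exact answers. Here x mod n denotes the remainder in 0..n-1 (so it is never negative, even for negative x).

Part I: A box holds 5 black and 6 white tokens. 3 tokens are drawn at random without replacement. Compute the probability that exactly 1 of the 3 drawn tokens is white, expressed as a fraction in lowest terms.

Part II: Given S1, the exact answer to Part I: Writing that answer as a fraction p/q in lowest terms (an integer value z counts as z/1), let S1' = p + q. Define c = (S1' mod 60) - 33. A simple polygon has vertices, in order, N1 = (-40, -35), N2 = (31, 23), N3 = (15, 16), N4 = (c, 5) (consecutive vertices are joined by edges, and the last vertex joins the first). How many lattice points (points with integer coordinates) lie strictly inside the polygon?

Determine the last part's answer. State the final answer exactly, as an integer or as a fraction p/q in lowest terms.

748

Part I: total draws C(11,3) = 165; favorable C(6,1)*C(5,2) = 60; P = 4/11; answer 4/11
Part II: S1 = 4/11; threaded value p + q = 15; c = -18; cross terms: (-40*23 - 31*-35)=165, (31*16 - 15*23)=151, (15*5 - -18*16)=363, (-18*-35 - -40*5)=830; twice the area = |1509| = 1509; area = 1509/2; boundary points = 1 + 1 + 11 + 2 = 15; strictly interior points = area - boundary/2 + 1 = 748; answer 748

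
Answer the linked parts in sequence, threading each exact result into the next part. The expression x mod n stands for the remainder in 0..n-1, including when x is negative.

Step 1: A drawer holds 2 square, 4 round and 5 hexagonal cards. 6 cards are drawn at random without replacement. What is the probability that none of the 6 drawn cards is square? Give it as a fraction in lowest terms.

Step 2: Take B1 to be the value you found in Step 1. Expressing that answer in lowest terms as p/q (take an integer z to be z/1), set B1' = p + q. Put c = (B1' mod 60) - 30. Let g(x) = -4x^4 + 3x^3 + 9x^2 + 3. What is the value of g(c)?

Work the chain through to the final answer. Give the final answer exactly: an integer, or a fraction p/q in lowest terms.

-346219

Step 1: total draws C(11,6) = 462; favorable C(9,6) = 84; P = 2/11; answer 2/11
Step 2: B1 = 2/11; threaded value p + q = 13; c = -17; -4*(-17)^4 + 3*(-17)^3 + 9*(-17)^2 + 3 = (-334084) + (-14739) + (2601) + (3) = -346219; answer -346219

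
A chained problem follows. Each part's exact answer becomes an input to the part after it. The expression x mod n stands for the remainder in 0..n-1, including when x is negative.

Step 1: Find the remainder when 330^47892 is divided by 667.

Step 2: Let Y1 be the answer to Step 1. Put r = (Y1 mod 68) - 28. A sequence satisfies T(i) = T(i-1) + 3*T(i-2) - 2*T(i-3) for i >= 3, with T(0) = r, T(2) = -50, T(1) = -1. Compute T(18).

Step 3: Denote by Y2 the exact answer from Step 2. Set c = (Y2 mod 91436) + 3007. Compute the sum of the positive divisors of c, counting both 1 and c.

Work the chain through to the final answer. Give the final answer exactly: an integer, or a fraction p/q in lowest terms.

Step 1: squarings mod 667: 330^1=330, 330^2=179, 330^4=25, 330^8=625, 330^16=430, 330^32=141, 330^64=538, 330^128=633, 330^256=489, 330^512=335, 330^1024=169, 330^2048=547, 330^4096=393, 330^8192=372, 330^16384=315, 330^32768=509; 330^47892 = 330^4 * 330^16 * 330^256 * 330^512 * 330^2048 * 330^4096 * 330^8192 * 330^32768 = 400 (mod 667); answer 400
Step 2: Y1 = 400; r = 32; T(3) = 1*(-50) + 3*(-1) - 2*(32) = -117; iterating: T(3)=-117, T(4)=-265, T(5)=-516, T(6)=-1077, T(7)=-2095, T(8)=-4294, T(9)=-8425, T(10)=-17117, T(11)=-33804, T(12)=-68305, T(13)=-135483, T(14)=-272790, T(15)=-542629, T(16)=-1090033, T(17)=-2172340, T(18)=-4357181; answer -4357181
Step 3: Y2 = -4357181; c = 34754; 34754 = 2 * 17377; sigma = (1 + 2) * (1 + 17377) = 3 * 17378 = 52134; answer 52134

52134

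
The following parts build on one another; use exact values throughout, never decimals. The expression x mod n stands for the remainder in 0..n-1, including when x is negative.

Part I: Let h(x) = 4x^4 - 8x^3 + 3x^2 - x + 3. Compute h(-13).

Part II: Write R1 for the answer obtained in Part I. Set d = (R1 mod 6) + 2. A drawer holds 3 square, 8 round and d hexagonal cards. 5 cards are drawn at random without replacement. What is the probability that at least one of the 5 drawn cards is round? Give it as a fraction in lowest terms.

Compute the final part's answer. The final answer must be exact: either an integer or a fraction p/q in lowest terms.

998/1001

Part I: 4*(-13)^4 - 8*(-13)^3 + 3*(-13)^2 - 1*(-13)^1 + 3 = (114244) + (17576) + (507) + (13) + (3) = 132343; answer 132343
Part II: R1 = 132343; d = 3; total draws C(14,5) = 2002; complement C(6,5) = 6; favorable 2002 - 6 = 1996; P = 998/1001; answer 998/1001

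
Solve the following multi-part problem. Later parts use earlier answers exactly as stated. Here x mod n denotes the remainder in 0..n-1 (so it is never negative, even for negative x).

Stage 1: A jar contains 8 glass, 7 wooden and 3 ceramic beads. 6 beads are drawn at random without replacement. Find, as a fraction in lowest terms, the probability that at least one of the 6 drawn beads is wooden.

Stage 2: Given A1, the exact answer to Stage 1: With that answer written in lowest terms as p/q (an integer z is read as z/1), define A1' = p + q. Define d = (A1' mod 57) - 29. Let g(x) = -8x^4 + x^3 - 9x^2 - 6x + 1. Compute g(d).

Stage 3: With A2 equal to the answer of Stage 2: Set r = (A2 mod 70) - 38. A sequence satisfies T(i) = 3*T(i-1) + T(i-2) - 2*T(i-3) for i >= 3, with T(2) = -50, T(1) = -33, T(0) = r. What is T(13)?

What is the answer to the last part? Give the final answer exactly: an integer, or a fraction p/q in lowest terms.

-9705101

Stage 1: total draws C(18,6) = 18564; complement C(11,6) = 462; favorable 18564 - 462 = 18102; P = 431/442; answer 431/442
Stage 2: A1 = 431/442; threaded value p + q = 873; d = -11; -8*(-11)^4 + 1*(-11)^3 - 9*(-11)^2 - 6*(-11)^1 + 1 = (-117128) + (-1331) + (-1089) + (66) + (1) = -119481; answer -119481
Stage 3: A2 = -119481; r = -29; T(3) = 3*(-50) + 1*(-33) - 2*(-29) = -125; iterating: T(3)=-125, T(4)=-359, T(5)=-1102, T(6)=-3415, T(7)=-10629, T(8)=-33098, T(9)=-103093, T(10)=-321119, T(11)=-1000254, T(12)=-3115695, T(13)=-9705101; answer -9705101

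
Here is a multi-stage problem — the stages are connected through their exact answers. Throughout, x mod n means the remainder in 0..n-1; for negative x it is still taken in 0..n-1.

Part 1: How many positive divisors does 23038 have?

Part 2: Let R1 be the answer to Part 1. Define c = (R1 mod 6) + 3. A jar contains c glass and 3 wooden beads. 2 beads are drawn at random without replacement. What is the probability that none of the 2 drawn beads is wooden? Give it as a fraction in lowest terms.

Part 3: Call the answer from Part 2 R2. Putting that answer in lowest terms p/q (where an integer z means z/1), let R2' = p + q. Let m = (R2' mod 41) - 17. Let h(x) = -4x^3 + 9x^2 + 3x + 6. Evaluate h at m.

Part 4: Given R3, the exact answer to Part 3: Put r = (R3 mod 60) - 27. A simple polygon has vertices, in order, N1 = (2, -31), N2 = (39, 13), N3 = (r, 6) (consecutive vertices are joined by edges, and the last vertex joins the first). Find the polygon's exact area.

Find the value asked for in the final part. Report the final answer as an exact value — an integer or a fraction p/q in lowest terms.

621/2

Part 1: 23038 = 2 * 11519; number of divisors = (1+1) * (1+1) = 4; answer 4
Part 2: R1 = 4; c = 7; total draws C(10,2) = 45; favorable C(7,2) = 21; P = 7/15; answer 7/15
Part 3: R2 = 7/15; threaded value p + q = 22; m = 5; -4*(5)^3 + 9*(5)^2 + 3*(5)^1 + 6 = (-500) + (225) + (15) + (6) = -254; answer -254
Part 4: R3 = -254; r = 19; cross terms: (2*13 - 39*-31)=1235, (39*6 - 19*13)=-13, (19*-31 - 2*6)=-601; twice the area = |621| = 621; area = 621/2; answer 621/2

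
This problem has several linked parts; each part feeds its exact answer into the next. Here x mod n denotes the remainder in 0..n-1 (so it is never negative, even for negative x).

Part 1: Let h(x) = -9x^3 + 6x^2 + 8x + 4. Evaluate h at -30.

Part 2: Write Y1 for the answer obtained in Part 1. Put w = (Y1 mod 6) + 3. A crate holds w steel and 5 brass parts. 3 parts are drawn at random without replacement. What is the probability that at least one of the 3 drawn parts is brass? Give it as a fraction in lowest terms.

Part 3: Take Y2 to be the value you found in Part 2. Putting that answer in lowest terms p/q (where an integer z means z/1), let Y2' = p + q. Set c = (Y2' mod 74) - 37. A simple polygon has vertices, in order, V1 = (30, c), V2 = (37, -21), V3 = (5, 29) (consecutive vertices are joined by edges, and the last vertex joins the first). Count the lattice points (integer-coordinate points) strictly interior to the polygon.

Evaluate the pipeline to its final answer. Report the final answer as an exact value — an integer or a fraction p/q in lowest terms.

Part 1: -9*(-30)^3 + 6*(-30)^2 + 8*(-30)^1 + 4 = (243000) + (5400) + (-240) + (4) = 248164; answer 248164
Part 2: Y1 = 248164; w = 7; total draws C(12,3) = 220; complement C(7,3) = 35; favorable 220 - 35 = 185; P = 37/44; answer 37/44
Part 3: Y2 = 37/44; threaded value p + q = 81; c = -30; cross terms: (30*-21 - 37*-30)=480, (37*29 - 5*-21)=1178, (5*-30 - 30*29)=-1020; twice the area = |638| = 638; area = 319; boundary points = 1 + 2 + 1 = 4; strictly interior points = area - boundary/2 + 1 = 318; answer 318

318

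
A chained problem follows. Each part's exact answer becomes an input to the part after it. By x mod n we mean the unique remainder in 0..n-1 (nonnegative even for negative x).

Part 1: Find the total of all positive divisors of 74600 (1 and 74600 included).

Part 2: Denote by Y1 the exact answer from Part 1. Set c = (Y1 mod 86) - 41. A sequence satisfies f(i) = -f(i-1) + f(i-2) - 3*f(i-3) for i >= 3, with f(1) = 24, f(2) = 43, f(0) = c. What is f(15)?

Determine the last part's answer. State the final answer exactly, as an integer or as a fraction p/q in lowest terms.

167170

Part 1: 74600 = 2^3 * 5^2 * 373; sigma = (1 + 2 + 4 + 8) * (1 + 5 + 25) * (1 + 373) = 15 * 31 * 374 = 173910; answer 173910
Part 2: Y1 = 173910; c = -23; f(3) = -1*(43) + 1*(24) - 3*(-23) = 50; iterating: f(3)=50, f(4)=-79, f(5)=0, f(6)=-229, f(7)=466, f(8)=-695, f(9)=1848, f(10)=-3941, f(11)=7874, f(12)=-17359, f(13)=37056, f(14)=-78037, f(15)=167170; answer 167170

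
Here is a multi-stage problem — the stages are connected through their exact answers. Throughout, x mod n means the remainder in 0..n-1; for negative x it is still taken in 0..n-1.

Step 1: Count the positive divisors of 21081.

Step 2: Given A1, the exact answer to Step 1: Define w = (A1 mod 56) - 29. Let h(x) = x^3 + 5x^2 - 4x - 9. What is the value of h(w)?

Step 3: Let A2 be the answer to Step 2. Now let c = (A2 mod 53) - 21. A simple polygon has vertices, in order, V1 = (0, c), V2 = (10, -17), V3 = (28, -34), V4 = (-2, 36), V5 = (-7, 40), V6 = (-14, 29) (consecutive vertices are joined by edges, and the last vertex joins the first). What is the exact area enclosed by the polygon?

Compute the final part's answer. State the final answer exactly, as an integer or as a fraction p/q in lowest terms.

Step 1: 21081 = 3 * 7027; number of divisors = (1+1) * (1+1) = 4; answer 4
Step 2: A1 = 4; w = -25; 1*(-25)^3 + 5*(-25)^2 - 4*(-25)^1 - 9 = (-15625) + (3125) + (100) + (-9) = -12409; answer -12409
Step 3: A2 = -12409; c = 25; cross terms: (0*-17 - 10*25)=-250, (10*-34 - 28*-17)=136, (28*36 - -2*-34)=940, (-2*40 - -7*36)=172, (-7*29 - -14*40)=357, (-14*25 - 0*29)=-350; twice the area = |1005| = 1005; area = 1005/2; answer 1005/2

1005/2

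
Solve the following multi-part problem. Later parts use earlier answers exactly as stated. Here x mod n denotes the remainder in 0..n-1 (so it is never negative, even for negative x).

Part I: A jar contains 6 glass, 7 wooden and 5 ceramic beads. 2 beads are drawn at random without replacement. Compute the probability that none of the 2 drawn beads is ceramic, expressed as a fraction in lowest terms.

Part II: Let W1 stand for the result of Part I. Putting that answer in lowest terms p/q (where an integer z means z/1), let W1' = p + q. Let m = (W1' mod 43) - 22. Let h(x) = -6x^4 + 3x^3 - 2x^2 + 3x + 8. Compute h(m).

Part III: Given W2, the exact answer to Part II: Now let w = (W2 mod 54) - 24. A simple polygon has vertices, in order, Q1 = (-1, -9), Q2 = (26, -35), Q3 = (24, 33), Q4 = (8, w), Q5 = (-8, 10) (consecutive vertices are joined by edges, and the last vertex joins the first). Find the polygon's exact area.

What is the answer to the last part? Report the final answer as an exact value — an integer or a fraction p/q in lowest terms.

Part I: total draws C(18,2) = 153; favorable C(13,2) = 78; P = 26/51; answer 26/51
Part II: W1 = 26/51; threaded value p + q = 77; m = 12; -6*(12)^4 + 3*(12)^3 - 2*(12)^2 + 3*(12)^1 + 8 = (-124416) + (5184) + (-288) + (36) + (8) = -119476; answer -119476
Part III: W2 = -119476; w = 2; cross terms: (-1*-35 - 26*-9)=269, (26*33 - 24*-35)=1698, (24*2 - 8*33)=-216, (8*10 - -8*2)=96, (-8*-9 - -1*10)=82; twice the area = |1929| = 1929; area = 1929/2; answer 1929/2

1929/2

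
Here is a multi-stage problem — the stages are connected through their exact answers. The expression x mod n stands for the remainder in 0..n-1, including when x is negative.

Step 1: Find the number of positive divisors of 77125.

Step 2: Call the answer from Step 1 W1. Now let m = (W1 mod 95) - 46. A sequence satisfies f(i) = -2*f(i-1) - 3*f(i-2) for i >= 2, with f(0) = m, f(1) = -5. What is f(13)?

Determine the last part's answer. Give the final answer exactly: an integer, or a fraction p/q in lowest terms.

53095

Step 1: 77125 = 5^3 * 617; number of divisors = (3+1) * (1+1) = 8; answer 8
Step 2: W1 = 8; m = -38; f(2) = -2*(-5) - 3*(-38) = 124; iterating: f(2)=124, f(3)=-233, f(4)=94, f(5)=511, f(6)=-1304, f(7)=1075, f(8)=1762, f(9)=-6749, f(10)=8212, f(11)=3823, f(12)=-32282, f(13)=53095; answer 53095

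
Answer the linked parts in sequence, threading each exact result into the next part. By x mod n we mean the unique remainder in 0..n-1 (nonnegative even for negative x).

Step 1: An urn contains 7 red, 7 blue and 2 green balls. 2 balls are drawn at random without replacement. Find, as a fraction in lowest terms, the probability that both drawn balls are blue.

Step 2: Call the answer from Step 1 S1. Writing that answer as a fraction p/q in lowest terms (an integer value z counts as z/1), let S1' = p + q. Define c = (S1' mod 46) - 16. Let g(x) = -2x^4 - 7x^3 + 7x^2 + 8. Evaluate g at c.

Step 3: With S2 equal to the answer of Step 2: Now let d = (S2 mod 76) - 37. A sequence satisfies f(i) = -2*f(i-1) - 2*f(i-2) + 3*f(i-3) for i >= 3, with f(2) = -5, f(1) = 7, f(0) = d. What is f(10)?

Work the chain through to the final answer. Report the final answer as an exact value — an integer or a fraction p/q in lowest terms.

-335

Step 1: total draws C(16,2) = 120; favorable C(7,2) = 21; P = 7/40; answer 7/40
Step 2: S1 = 7/40; threaded value p + q = 47; c = -15; -2*(-15)^4 - 7*(-15)^3 + 7*(-15)^2 + 8 = (-101250) + (23625) + (1575) + (8) = -76042; answer -76042
Step 3: S2 = -76042; d = -3; f(3) = -2*(-5) - 2*(7) + 3*(-3) = -13; iterating: f(3)=-13, f(4)=57, f(5)=-103, f(6)=53, f(7)=271, f(8)=-957, f(9)=1531, f(10)=-335; answer -335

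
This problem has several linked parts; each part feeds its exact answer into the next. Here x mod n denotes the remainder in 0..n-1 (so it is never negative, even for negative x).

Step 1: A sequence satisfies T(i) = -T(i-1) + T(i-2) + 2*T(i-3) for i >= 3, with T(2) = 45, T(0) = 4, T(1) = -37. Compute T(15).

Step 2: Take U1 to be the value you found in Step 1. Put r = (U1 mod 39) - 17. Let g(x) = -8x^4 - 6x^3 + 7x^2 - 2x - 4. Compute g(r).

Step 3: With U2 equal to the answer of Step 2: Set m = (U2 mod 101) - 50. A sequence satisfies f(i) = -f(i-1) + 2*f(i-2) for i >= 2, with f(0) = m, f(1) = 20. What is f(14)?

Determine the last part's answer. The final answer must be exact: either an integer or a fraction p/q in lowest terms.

Step 1: T(3) = -1*(45) + 1*(-37) + 2*(4) = -74; iterating: T(3)=-74, T(4)=45, T(5)=-29, T(6)=-74, T(7)=135, T(8)=-267, T(9)=254, T(10)=-251, T(11)=-29, T(12)=286, T(13)=-817, T(14)=1045, T(15)=-1290; answer -1290
Step 2: U1 = -1290; r = 19; -8*(19)^4 - 6*(19)^3 + 7*(19)^2 - 2*(19)^1 - 4 = (-1042568) + (-41154) + (2527) + (-38) + (-4) = -1081237; answer -1081237
Step 3: U2 = -1081237; m = 19; f(2) = -1*(20) + 2*(19) = 18; iterating: f(2)=18, f(3)=22, f(4)=14, f(5)=30, f(6)=-2, f(7)=62, f(8)=-66, f(9)=190, f(10)=-322, f(11)=702, f(12)=-1346, f(13)=2750, f(14)=-5442; answer -5442

-5442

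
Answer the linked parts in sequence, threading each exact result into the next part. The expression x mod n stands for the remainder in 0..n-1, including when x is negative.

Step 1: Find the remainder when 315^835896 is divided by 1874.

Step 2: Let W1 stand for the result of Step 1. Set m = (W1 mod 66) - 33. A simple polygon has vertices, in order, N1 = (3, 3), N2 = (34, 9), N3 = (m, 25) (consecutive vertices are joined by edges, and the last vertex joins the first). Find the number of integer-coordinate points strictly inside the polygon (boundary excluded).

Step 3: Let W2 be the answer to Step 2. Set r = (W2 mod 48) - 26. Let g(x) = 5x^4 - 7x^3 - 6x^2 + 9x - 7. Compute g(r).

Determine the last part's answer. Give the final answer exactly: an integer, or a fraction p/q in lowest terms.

11

Step 1: squarings mod 1874: 315^1=315, 315^2=1777, 315^4=39, 315^8=1521, 315^16=925, 315^32=1081, 315^64=1059, 315^128=829, 315^256=1357, 315^512=1181, 315^1024=505, 315^2048=161, 315^4096=1559, 315^8192=1777, 315^16384=39, 315^32768=1521, 315^65536=925, 315^131072=1081, 315^262144=1059, 315^524288=829; 315^835896 = 315^8 * 315^16 * 315^32 * 315^256 * 315^16384 * 315^32768 * 315^262144 * 315^524288 = 1083 (mod 1874); answer 1083
Step 2: W1 = 1083; m = -6; cross terms: (3*9 - 34*3)=-75, (34*25 - -6*9)=904, (-6*3 - 3*25)=-93; twice the area = |736| = 736; area = 368; boundary points = 1 + 8 + 1 = 10; strictly interior points = area - boundary/2 + 1 = 364; answer 364
Step 3: W2 = 364; r = 2; 5*(2)^4 - 7*(2)^3 - 6*(2)^2 + 9*(2)^1 - 7 = (80) + (-56) + (-24) + (18) + (-7) = 11; answer 11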